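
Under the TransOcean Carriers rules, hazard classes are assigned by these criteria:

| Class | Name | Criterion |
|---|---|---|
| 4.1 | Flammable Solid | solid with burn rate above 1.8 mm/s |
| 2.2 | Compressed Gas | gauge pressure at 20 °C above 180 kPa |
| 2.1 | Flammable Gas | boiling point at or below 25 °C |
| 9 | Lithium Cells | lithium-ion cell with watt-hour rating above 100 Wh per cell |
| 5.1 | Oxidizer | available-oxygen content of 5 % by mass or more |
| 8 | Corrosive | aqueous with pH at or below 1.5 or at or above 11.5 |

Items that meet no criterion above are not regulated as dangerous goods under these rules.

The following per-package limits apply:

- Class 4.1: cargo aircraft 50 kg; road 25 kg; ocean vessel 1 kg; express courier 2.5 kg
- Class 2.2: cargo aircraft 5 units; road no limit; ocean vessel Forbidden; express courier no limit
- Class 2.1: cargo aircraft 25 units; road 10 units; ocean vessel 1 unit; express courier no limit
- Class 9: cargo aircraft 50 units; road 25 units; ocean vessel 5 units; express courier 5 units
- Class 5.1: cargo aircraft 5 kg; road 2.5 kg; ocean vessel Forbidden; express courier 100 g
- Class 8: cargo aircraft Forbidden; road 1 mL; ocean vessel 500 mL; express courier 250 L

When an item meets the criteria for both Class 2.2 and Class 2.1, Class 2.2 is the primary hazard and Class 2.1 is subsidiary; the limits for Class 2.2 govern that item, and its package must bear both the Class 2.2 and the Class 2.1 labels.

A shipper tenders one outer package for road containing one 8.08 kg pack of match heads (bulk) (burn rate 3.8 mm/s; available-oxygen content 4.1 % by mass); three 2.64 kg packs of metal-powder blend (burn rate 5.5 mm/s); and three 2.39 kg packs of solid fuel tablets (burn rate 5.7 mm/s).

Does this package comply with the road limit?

Match heads (bulk): burn rate 3.8 mm/s > 1.8 mm/s → Class 4.1 (Flammable Solid).
The metal-powder blend has burn rate 5.5 mm/s, which is > 1.8 mm/s, so it is Class 4.1 (Flammable Solid).
Solid fuel tablets: burn rate 5.7 mm/s > 1.8 mm/s → Class 4.1 (Flammable Solid).
Total Class 4.1: 8.08 kg + (three 2.64 kg packs = 7.92 kg) + (three 2.39 kg packs = 7.17 kg) = 23.17 kg.
That is within the Class 4.1 road limit of 25 kg.

Yes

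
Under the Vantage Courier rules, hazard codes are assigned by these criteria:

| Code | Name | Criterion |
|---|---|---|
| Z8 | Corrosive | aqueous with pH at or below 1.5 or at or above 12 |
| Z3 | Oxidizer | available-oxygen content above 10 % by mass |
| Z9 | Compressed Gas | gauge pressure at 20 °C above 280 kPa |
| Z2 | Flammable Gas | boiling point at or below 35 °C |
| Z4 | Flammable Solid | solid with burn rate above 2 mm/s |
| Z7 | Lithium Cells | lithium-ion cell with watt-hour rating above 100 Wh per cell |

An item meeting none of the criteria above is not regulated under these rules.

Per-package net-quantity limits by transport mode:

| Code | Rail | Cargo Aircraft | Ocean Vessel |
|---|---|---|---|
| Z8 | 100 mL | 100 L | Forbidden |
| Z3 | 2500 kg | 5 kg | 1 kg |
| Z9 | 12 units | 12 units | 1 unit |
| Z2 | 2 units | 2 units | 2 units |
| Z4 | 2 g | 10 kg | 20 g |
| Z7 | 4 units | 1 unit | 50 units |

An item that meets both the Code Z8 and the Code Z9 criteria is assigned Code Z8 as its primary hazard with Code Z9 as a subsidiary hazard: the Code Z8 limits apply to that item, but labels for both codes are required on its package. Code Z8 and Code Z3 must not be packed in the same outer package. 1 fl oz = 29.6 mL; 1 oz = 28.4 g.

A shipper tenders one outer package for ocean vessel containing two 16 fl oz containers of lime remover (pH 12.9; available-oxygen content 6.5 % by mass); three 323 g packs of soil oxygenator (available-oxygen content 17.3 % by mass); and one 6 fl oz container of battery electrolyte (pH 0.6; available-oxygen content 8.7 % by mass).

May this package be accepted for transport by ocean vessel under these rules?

No

pH 12.9 meets the Code Z8 criterion (Corrosive), so the lime remover is Code Z8.
Soil oxygenator: available-oxygen content 17.3 % by mass > 10 % by mass → Code Z3 (Oxidizer).
Battery electrolyte: pH 0.6 ≤ 1.5 → Code Z8 (Corrosive).
Code Z8 net quantity: (two 16 fl oz containers = 947.2 mL) + (one 6 fl oz container = 177.6 mL) = 1124.8 mL.
Code Z8 is Forbidden by ocean vessel.
Code Z3 quantity: three 323 g packs = 969 g.
That is within the Code Z3 ocean vessel limit of 1 kg.
Code Z8 and Code Z3 may not share an outer package.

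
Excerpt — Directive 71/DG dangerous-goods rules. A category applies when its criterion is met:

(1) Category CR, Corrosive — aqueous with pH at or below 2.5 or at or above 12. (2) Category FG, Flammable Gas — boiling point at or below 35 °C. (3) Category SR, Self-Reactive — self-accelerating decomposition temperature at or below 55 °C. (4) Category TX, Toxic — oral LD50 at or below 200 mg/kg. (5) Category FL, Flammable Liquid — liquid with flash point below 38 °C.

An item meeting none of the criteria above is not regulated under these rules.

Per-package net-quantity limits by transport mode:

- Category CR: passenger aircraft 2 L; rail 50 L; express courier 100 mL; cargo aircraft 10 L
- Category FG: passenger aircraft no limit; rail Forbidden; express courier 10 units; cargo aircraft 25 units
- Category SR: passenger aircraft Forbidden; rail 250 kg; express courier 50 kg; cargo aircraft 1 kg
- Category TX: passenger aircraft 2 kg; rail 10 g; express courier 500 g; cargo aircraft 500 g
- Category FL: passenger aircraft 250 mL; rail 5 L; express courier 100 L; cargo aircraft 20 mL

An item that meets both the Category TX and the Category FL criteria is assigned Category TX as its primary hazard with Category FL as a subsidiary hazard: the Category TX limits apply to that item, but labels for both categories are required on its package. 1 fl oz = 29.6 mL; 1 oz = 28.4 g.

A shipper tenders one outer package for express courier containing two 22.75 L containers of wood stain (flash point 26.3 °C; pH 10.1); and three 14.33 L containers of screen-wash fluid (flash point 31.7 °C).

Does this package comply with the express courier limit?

With flash point 26.3 °C (< 38 °C), the wood stain falls in Category FL.
With flash point 31.7 °C (< 38 °C), the screen-wash fluid falls in Category FL.
Category FL net quantity: (two 22.75 L containers = 45.5 L) + (three 14.33 L containers = 42.99 L) = 88.49 L.
88.49 L ≤ 100 L (express courier limit, Category FL) — within limit.

Yes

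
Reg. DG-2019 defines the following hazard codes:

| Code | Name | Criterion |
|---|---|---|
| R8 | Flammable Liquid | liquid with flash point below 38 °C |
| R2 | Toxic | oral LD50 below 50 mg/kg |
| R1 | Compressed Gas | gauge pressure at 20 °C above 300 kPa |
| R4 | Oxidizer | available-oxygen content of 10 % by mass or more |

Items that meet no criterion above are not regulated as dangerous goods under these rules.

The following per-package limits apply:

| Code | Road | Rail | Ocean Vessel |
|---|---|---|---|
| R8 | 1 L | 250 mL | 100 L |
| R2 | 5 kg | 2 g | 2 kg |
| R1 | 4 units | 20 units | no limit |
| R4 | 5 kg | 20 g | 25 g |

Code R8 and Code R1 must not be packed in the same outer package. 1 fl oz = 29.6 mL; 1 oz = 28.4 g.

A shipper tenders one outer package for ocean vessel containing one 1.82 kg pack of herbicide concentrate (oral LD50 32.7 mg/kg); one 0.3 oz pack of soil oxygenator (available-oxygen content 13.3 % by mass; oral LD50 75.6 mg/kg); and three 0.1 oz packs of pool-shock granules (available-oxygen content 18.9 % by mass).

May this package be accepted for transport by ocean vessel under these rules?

Herbicide concentrate: oral LD50 32.7 mg/kg < 50 mg/kg → Code R2 (Toxic).
The soil oxygenator has available-oxygen content 13.3 % by mass, which is ≥ 10 % by mass, so it is Code R4 (Oxidizer).
With available-oxygen content 18.9 % by mass (≥ 10 % by mass), the pool-shock granules fall in Code R4.
Code R4 net quantity: (one 0.3 oz pack = 8.52 g) + (three 0.1 oz packs = 8.52 g) = 17.04 g.
17.04 g is within the ocean vessel limit of 25 g for Code R4.
Code R2 quantity: 1.82 kg.
That is within the Code R2 ocean vessel limit of 2 kg.
The segregation rule (Code R8 with Code R1) does not apply to Code R4 with Code R2.
Every hazard code is within its ocean vessel limit and no segregation rule is violated.

Yes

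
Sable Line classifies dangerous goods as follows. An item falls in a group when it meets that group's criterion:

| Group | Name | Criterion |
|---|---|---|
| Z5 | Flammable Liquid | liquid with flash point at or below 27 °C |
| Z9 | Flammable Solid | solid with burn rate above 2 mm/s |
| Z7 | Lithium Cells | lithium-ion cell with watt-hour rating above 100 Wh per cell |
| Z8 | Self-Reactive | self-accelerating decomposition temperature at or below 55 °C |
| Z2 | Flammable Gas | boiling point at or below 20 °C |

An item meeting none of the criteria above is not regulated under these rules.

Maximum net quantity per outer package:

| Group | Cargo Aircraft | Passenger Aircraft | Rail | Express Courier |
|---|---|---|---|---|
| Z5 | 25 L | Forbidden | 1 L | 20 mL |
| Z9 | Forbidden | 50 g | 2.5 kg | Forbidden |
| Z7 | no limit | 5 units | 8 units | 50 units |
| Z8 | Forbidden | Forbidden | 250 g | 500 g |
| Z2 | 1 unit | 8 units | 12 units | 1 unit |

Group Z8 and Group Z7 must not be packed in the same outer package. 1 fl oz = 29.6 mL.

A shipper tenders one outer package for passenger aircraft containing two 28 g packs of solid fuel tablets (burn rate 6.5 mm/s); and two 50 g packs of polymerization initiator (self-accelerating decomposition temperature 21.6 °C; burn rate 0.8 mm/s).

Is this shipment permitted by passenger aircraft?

Burn rate 6.5 mm/s meets the Group Z9 criterion (Flammable Solid), so the solid fuel tablets are Group Z9.
Polymerization initiator: self-accelerating decomposition temperature 21.6 °C ≤ 55 °C → Group Z8 (Self-Reactive).
Group Z9 quantity: two 28 g packs = 56 g.
56 g > 50 g (passenger aircraft limit, Group Z9) — over the limit.
Group Z8 quantity: two 50 g packs = 100 g.
Group Z8 is Forbidden by passenger aircraft.
The segregation rule (Group Z8 with Group Z7) does not apply to Group Z9 with Group Z8.

No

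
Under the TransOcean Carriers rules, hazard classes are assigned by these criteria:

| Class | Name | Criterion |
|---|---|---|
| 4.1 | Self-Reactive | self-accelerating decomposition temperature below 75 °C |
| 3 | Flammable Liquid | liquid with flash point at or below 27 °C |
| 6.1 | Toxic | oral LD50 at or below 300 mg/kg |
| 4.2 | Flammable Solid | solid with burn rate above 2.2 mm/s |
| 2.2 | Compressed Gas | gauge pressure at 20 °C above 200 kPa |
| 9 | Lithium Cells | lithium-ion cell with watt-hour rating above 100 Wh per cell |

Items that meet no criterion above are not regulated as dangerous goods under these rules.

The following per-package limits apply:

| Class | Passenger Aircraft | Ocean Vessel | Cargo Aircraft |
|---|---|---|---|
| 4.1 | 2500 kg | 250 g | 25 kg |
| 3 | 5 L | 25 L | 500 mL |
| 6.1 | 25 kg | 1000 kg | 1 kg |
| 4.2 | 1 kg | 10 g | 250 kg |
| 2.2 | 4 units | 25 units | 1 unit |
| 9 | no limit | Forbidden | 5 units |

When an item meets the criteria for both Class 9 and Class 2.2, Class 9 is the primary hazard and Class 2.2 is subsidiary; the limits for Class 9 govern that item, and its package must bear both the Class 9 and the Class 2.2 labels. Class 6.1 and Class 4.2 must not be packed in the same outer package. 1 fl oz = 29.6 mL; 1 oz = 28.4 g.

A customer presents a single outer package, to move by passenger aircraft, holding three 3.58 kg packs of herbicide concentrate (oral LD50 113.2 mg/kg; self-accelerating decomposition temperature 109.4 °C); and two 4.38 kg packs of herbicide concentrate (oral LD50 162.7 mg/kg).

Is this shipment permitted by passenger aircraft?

Oral LD50 113.2 mg/kg meets the Class 6.1 criterion (Toxic), so the herbicide concentrate is Class 6.1.
With oral LD50 162.7 mg/kg (≤ 300 mg/kg), the herbicide concentrate falls in Class 6.1.
Class 6.1 net quantity: (three 3.58 kg packs = 10.74 kg) + (two 4.38 kg packs = 8.76 kg) = 19.5 kg.
That is within the Class 6.1 passenger aircraft limit of 25 kg.

Yes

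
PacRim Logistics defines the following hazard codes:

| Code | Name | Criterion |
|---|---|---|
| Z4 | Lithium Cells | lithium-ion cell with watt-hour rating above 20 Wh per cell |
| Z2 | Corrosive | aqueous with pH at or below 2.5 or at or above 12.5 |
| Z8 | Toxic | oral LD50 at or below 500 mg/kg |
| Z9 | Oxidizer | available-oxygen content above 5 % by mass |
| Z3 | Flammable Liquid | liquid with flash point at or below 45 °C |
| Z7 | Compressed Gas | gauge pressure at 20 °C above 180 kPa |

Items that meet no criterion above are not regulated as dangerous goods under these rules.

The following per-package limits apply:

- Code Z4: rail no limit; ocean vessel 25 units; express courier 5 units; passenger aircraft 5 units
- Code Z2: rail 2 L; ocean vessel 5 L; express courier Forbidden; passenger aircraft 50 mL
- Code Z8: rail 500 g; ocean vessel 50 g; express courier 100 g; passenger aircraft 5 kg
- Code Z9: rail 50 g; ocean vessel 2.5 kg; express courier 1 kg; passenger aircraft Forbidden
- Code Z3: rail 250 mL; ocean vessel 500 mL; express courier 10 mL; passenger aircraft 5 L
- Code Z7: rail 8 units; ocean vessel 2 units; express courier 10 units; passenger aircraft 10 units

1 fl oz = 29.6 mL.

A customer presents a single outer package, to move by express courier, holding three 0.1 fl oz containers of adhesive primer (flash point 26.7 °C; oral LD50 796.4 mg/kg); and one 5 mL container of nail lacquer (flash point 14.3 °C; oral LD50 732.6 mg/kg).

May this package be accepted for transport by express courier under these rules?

No

Flash point 26.7 °C meets the Code Z3 criterion (Flammable Liquid), so the adhesive primer is Code Z3.
Flash point 14.3 °C meets the Code Z3 criterion (Flammable Liquid), so the nail lacquer is Code Z3.
Total Code Z3: (three 0.1 fl oz containers = 8.88 mL) + 5 mL = 13.88 mL.
That exceeds the Code Z3 express courier limit of 10 mL.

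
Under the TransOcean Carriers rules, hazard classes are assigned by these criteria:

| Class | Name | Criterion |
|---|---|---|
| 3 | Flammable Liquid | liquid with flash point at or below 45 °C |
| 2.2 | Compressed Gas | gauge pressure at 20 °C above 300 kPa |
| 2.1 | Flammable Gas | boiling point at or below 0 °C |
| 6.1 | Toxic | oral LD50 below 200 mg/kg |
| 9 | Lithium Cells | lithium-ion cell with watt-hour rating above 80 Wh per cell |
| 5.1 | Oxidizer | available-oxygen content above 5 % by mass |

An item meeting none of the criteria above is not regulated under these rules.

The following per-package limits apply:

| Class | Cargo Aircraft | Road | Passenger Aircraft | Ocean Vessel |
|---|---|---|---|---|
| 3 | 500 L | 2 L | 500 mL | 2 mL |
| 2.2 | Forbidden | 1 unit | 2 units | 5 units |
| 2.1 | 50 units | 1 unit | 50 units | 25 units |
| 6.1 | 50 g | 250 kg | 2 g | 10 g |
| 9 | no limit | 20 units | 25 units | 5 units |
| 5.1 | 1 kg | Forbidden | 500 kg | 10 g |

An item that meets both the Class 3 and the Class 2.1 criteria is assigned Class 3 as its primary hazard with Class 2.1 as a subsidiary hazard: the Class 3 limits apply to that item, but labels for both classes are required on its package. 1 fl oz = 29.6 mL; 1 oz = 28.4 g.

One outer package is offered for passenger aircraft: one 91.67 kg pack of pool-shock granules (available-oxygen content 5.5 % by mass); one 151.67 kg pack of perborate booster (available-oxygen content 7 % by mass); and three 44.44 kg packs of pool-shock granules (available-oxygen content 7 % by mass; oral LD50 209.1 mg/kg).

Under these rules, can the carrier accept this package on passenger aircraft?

Yes

The pool-shock granules have available-oxygen content 5.5 % by mass, which is > 5 % by mass, so they are Class 5.1 (Oxidizer).
Available-oxygen content 7 % by mass meets the Class 5.1 criterion (Oxidizer), so the perborate booster is Class 5.1.
With available-oxygen content 7 % by mass (> 5 % by mass), the pool-shock granules fall in Class 5.1.
Total Class 5.1: 91.67 kg + 151.67 kg + (three 44.44 kg packs = 133.32 kg) = 376.66 kg.
376.66 kg ≤ 500 kg (passenger aircraft limit, Class 5.1) — within limit.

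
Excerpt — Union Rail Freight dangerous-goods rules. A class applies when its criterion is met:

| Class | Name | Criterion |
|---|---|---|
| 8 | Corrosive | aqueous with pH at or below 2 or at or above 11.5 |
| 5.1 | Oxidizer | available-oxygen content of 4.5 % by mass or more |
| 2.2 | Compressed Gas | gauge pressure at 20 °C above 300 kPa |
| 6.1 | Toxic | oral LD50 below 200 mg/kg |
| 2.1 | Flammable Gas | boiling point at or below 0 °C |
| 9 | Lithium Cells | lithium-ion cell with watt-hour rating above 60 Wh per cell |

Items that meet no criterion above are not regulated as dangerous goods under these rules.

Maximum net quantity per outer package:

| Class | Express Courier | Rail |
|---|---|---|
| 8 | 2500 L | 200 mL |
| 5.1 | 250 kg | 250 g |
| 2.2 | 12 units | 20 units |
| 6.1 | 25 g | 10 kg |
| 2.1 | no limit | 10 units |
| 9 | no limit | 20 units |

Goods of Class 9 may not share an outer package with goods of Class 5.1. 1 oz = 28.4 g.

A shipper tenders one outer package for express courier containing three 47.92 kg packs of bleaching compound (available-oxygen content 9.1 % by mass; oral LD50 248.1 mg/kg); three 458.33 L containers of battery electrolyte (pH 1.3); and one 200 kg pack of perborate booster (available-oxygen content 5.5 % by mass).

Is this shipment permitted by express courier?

The bleaching compound has available-oxygen content 9.1 % by mass, which is ≥ 4.5 % by mass, so it is Class 5.1 (Oxidizer).
pH 1.3 meets the Class 8 criterion (Corrosive), so the battery electrolyte is Class 8.
Available-oxygen content 5.5 % by mass meets the Class 5.1 criterion (Oxidizer), so the perborate booster is Class 5.1.
Class 8 quantity: three 458.33 L containers = 1374.99 L.
1374.99 L ≤ 2500 L (express courier limit, Class 8) — within limit.
Total Class 5.1: (three 47.92 kg packs = 143.76 kg) + 200 kg = 343.76 kg.
343.76 kg > 250 kg (express courier limit, Class 5.1) — over the limit.
The segregation rule (Class 9 with Class 5.1) does not apply to Class 8 with Class 5.1.

No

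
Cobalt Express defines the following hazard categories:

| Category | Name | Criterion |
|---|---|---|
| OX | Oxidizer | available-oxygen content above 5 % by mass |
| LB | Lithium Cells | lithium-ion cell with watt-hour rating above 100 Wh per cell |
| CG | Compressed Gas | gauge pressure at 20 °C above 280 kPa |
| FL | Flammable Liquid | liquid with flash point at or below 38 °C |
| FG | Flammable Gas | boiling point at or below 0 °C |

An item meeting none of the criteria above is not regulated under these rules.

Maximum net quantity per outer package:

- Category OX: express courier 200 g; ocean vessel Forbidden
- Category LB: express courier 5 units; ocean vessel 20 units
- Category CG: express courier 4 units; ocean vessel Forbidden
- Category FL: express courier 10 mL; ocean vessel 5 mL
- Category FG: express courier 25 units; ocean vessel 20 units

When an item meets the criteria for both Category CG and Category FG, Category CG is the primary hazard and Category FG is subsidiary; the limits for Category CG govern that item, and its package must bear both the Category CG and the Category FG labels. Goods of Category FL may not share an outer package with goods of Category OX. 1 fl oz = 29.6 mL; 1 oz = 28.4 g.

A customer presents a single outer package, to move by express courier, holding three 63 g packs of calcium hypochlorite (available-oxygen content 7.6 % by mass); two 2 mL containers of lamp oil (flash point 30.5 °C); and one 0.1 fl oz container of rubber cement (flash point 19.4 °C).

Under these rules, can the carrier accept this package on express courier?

No

The calcium hypochlorite has available-oxygen content 7.6 % by mass, which is > 5 % by mass, so it is Category OX (Oxidizer).
Flash point 30.5 °C meets the Category FL criterion (Flammable Liquid), so the lamp oil is Category FL.
The rubber cement has flash point 19.4 °C, which is ≤ 38 °C, so it is Category FL (Flammable Liquid).
Total Category FL: (two 2 mL containers = 4 mL) + (one 0.1 fl oz container = 2.96 mL) = 6.96 mL.
6.96 mL is within the express courier limit of 10 mL for Category FL.
Category OX quantity: three 63 g packs = 189 g.
189 g is within the express courier limit of 200 g for Category OX.
Category FL and Category OX may not share an outer package.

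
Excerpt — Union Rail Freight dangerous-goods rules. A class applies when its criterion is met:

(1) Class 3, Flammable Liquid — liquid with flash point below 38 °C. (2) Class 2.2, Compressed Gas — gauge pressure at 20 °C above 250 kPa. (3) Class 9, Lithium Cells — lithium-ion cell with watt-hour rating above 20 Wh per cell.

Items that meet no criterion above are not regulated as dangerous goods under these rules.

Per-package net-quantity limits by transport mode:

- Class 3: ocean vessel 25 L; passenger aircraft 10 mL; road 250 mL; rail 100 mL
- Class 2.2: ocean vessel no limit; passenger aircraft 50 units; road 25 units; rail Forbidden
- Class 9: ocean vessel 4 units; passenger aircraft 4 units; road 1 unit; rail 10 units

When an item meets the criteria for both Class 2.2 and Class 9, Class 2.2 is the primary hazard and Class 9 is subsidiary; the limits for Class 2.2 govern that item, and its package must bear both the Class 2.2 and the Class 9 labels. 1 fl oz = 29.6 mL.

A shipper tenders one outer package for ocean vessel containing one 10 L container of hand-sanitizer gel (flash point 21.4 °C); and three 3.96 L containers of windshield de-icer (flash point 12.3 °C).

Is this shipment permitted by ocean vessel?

Yes

Hand-sanitizer gel: flash point 21.4 °C < 38 °C → Class 3 (Flammable Liquid).
Windshield de-icer: flash point 12.3 °C < 38 °C → Class 3 (Flammable Liquid).
Total Class 3: 10 L + (three 3.96 L containers = 11.88 L) = 21.88 L.
21.88 L is within the ocean vessel limit of 25 L for Class 3.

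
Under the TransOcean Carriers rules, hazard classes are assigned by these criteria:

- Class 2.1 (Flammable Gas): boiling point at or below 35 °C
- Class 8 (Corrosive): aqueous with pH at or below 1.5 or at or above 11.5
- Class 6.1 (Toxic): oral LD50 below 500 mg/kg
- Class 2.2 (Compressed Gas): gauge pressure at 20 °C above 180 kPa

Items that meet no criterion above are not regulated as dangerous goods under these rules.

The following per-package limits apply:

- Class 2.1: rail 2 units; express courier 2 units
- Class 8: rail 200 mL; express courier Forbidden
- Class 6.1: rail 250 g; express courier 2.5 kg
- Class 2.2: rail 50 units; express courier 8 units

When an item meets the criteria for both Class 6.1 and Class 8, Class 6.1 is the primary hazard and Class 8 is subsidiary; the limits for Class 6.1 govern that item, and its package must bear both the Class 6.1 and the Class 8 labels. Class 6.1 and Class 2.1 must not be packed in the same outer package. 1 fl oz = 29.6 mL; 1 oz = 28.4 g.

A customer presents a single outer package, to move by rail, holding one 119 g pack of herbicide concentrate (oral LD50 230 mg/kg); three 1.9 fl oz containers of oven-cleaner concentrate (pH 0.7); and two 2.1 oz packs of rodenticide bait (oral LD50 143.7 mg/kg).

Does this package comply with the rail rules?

Yes

With oral LD50 230 mg/kg (< 500 mg/kg), the herbicide concentrate falls in Class 6.1.
With pH 0.7 (≤ 1.5), the oven-cleaner concentrate falls in Class 8.
Oral LD50 143.7 mg/kg meets the Class 6.1 criterion (Toxic), so the rodenticide bait is Class 6.1.
Total Class 6.1: 119 g + (two 2.1 oz packs = 119.28 g) = 238.28 g.
That is within the Class 6.1 rail limit of 250 g.
Class 8 quantity: three 1.9 fl oz containers = 168.72 mL.
168.72 mL is within the rail limit of 200 mL for Class 8.
The segregation rule (Class 6.1 with Class 2.1) does not apply to Class 6.1 with Class 8.
Every hazard class is within its rail limit and no segregation rule is violated.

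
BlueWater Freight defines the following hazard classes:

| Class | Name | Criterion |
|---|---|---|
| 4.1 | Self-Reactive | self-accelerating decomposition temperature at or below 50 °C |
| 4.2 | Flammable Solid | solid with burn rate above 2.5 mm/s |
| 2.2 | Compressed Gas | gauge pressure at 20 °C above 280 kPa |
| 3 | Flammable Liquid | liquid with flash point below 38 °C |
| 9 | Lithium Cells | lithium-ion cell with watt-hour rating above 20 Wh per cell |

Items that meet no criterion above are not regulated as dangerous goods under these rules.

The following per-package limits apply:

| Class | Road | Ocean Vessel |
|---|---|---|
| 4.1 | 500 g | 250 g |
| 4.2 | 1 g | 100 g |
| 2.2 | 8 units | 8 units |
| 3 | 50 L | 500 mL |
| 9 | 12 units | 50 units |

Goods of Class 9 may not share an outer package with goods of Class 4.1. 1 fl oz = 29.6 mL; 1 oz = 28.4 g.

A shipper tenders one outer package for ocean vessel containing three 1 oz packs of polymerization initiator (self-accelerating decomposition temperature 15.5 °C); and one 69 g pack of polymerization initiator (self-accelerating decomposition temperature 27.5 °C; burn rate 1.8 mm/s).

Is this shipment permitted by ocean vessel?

Yes

Self-accelerating decomposition temperature 15.5 °C meets the Class 4.1 criterion (Self-Reactive), so the polymerization initiator is Class 4.1.
With self-accelerating decomposition temperature 27.5 °C (≤ 50 °C), the polymerization initiator falls in Class 4.1.
Class 4.1 net quantity: (three 1 oz packs = 85.2 g) + 69 g = 154.2 g.
That is within the Class 4.1 ocean vessel limit of 250 g.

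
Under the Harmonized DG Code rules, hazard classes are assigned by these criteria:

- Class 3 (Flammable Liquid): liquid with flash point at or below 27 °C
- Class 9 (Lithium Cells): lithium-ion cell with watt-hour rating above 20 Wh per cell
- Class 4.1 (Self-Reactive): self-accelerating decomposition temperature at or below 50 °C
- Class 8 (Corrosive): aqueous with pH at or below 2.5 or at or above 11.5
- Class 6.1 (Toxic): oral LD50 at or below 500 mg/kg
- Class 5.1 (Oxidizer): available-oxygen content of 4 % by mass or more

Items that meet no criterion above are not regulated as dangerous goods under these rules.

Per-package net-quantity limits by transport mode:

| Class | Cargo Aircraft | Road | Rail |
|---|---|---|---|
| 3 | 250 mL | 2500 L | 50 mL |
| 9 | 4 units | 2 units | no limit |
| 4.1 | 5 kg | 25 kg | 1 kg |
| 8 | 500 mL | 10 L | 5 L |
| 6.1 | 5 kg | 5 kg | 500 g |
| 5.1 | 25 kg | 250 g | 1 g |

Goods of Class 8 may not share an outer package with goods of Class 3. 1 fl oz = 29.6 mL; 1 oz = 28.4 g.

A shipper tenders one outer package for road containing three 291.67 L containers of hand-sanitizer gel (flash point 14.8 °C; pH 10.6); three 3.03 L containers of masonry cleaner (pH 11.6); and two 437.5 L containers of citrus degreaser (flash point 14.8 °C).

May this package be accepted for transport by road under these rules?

No

The hand-sanitizer gel has flash point 14.8 °C, which is ≤ 27 °C, so it is Class 3 (Flammable Liquid).
The masonry cleaner has pH 11.6, which is ≥ 11.5, so it is Class 8 (Corrosive).
Flash point 14.8 °C meets the Class 3 criterion (Flammable Liquid), so the citrus degreaser is Class 3.
Class 8 quantity: three 3.03 L containers = 9.09 L.
That is within the Class 8 road limit of 10 L.
Total Class 3: (three 291.67 L containers = 875.01 L) + (two 437.5 L containers = 875 L) = 1750.01 L.
1750.01 L is within the road limit of 2500 L for Class 3.
Class 8 and Class 3 may not share an outer package.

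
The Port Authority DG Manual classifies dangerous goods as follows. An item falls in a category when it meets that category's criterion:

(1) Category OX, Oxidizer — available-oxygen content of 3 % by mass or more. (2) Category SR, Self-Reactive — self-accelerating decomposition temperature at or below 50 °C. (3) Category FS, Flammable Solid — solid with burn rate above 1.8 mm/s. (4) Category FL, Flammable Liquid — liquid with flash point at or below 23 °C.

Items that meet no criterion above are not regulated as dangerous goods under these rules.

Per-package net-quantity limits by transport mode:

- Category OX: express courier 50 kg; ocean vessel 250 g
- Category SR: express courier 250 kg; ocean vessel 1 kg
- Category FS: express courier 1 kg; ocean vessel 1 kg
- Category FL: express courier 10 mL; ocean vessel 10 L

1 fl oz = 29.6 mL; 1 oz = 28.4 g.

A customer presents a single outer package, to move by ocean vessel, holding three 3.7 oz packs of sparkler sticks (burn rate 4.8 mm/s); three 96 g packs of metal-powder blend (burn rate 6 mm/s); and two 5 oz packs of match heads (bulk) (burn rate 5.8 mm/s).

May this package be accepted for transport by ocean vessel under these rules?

With burn rate 4.8 mm/s (> 1.8 mm/s), the sparkler sticks fall in Category FS.
Burn rate 6 mm/s meets the Category FS criterion (Flammable Solid), so the metal-powder blend is Category FS.
Match heads (bulk): burn rate 5.8 mm/s > 1.8 mm/s → Category FS (Flammable Solid).
Category FS net quantity: (three 3.7 oz packs = 315.24 g) + (three 96 g packs = 288 g) + (two 5 oz packs = 284 g) = 887.24 g.
887.24 g ≤ 1 kg (ocean vessel limit, Category FS) — within limit.

Yes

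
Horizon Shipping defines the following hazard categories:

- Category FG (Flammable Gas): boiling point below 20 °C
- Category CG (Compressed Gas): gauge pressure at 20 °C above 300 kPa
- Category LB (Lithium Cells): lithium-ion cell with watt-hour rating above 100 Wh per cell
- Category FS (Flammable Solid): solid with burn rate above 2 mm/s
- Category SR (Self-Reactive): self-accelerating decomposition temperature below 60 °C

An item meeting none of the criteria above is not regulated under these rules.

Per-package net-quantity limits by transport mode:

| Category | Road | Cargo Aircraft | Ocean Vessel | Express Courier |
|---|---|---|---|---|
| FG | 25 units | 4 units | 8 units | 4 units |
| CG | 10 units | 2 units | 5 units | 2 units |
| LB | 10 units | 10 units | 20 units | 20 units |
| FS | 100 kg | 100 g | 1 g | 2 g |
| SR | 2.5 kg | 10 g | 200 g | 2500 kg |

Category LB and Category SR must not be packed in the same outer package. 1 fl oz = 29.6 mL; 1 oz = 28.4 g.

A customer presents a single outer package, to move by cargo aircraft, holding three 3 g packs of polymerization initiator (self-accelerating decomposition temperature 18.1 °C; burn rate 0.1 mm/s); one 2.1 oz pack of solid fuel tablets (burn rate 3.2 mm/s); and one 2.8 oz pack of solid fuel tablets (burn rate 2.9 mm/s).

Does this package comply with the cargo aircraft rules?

The polymerization initiator has self-accelerating decomposition temperature 18.1 °C, which is < 60 °C, so it is Category SR (Self-Reactive).
Burn rate 3.2 mm/s meets the Category FS criterion (Flammable Solid), so the solid fuel tablets are Category FS.
The solid fuel tablets have burn rate 2.9 mm/s, which is > 2 mm/s, so they are Category FS (Flammable Solid).
Total Category FS: (one 2.1 oz pack = 59.64 g) + (one 2.8 oz pack = 79.52 g) = 139.16 g.
139.16 g > 100 g (cargo aircraft limit, Category FS) — over the limit.
Category SR quantity: three 3 g packs = 9 g.
That is within the Category SR cargo aircraft limit of 10 g.
The segregation rule (Category LB with Category SR) does not apply to Category FS with Category SR.

No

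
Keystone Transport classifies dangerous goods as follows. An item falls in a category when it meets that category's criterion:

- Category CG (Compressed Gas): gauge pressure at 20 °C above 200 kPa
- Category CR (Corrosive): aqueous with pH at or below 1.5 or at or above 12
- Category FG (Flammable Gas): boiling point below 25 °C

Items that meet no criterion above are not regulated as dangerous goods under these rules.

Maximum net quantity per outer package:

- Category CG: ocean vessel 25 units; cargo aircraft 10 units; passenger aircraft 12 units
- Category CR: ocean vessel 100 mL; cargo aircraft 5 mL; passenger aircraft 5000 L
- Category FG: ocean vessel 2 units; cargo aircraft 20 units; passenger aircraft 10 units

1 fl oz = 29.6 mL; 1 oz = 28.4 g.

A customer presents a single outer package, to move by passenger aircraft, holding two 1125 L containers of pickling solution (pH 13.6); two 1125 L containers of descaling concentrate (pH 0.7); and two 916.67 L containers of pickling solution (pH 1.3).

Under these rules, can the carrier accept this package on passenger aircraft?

No

With pH 13.6 (≥ 12), the pickling solution falls in Category CR.
The descaling concentrate has pH 0.7, which is ≤ 1.5, so it is Category CR (Corrosive).
With pH 1.3 (≤ 1.5), the pickling solution falls in Category CR.
Category CR net quantity: (two 1125 L containers = 2250 L) + (two 1125 L containers = 2250 L) + (two 916.67 L containers = 1833.34 L) = 6333.34 L.
6333.34 L > 5000 L (passenger aircraft limit, Category CR) — over the limit.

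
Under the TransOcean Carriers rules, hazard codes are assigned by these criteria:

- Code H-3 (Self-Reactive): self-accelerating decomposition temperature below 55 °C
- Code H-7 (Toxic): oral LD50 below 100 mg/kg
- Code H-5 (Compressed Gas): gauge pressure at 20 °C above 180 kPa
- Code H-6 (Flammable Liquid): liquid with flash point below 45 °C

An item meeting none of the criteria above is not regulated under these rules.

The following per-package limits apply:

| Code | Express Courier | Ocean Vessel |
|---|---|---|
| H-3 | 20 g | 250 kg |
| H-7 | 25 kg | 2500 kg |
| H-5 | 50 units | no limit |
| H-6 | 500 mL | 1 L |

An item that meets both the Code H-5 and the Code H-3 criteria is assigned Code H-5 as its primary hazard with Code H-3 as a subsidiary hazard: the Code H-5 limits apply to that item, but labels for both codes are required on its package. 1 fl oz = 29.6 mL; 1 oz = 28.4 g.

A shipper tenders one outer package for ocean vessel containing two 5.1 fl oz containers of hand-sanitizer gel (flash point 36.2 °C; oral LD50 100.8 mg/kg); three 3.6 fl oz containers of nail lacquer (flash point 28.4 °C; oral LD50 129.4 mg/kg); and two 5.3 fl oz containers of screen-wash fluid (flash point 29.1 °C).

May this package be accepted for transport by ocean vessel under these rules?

Hand-sanitizer gel: flash point 36.2 °C < 45 °C → Code H-6 (Flammable Liquid).
The nail lacquer has flash point 28.4 °C, which is < 45 °C, so it is Code H-6 (Flammable Liquid).
Screen-wash fluid: flash point 29.1 °C < 45 °C → Code H-6 (Flammable Liquid).
Total Code H-6: (two 5.1 fl oz containers = 301.92 mL) + (three 3.6 fl oz containers = 319.68 mL) + (two 5.3 fl oz containers = 313.76 mL) = 935.36 mL.
That is within the Code H-6 ocean vessel limit of 1 L.

Yes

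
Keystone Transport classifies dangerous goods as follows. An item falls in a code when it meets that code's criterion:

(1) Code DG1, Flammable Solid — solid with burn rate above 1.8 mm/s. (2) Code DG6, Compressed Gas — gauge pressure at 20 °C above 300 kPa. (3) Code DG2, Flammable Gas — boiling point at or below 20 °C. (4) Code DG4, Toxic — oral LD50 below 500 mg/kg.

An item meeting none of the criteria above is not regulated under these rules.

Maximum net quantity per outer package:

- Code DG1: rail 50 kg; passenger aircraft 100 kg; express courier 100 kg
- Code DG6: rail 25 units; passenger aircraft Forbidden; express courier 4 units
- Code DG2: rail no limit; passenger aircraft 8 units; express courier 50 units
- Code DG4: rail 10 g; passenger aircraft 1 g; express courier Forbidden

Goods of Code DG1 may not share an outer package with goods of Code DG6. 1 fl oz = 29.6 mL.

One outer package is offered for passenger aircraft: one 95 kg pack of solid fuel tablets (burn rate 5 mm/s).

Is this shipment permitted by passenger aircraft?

Yes

The solid fuel tablets have burn rate 5 mm/s, which is > 1.8 mm/s, so they are Code DG1 (Flammable Solid).
Code DG1 quantity: 95 kg.
95 kg ≤ 100 kg (passenger aircraft limit, Code DG1) — within limit.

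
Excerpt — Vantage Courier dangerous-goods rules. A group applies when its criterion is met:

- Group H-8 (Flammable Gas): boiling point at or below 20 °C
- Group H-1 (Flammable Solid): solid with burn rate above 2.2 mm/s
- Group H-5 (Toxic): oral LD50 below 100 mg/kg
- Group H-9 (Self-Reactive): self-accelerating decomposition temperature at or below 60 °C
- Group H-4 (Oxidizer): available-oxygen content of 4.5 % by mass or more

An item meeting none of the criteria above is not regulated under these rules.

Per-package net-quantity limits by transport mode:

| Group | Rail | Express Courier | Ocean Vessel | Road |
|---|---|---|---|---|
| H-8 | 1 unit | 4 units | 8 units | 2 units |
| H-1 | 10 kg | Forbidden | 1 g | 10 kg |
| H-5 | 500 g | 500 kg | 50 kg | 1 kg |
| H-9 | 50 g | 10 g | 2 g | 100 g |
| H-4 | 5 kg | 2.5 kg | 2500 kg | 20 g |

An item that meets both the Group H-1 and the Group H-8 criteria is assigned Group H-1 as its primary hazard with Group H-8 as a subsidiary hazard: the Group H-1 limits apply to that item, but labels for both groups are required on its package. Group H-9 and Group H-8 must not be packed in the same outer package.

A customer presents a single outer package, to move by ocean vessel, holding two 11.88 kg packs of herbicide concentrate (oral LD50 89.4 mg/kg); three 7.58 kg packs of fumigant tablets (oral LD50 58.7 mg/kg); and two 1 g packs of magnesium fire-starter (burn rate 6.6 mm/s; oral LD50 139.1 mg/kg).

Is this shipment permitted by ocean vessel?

The herbicide concentrate has oral LD50 89.4 mg/kg, which is < 100 mg/kg, so it is Group H-5 (Toxic).
Oral LD50 58.7 mg/kg meets the Group H-5 criterion (Toxic), so the fumigant tablets are Group H-5.
Magnesium fire-starter: burn rate 6.6 mm/s > 2.2 mm/s → Group H-1 (Flammable Solid).
Group H-1 quantity: two 1 g packs = 2 g.
2 g exceeds the ocean vessel limit of 1 g for Group H-1.
Total Group H-5: (two 11.88 kg packs = 23.76 kg) + (three 7.58 kg packs = 22.74 kg) = 46.5 kg.
That is within the Group H-5 ocean vessel limit of 50 kg.
The segregation rule (Group H-9 with Group H-8) does not apply to Group H-1 with Group H-5.

No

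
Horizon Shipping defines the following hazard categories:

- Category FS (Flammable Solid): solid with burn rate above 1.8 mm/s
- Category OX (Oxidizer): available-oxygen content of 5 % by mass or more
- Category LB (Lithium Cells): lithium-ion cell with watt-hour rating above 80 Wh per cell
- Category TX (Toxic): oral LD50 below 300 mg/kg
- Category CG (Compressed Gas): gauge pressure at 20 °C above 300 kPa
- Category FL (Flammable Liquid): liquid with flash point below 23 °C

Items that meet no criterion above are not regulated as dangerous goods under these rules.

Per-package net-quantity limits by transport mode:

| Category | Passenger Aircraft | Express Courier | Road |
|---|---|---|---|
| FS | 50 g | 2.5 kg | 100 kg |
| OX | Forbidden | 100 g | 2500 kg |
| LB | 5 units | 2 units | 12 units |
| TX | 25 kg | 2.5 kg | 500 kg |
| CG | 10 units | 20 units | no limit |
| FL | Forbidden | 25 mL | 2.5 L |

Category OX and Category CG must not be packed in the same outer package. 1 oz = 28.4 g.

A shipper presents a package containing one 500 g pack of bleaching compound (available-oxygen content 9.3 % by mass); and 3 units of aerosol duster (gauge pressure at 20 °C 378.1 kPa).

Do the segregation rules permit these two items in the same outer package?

No

Bleaching compound: available-oxygen content 9.3 % by mass ≥ 5 % by mass → Category OX (Oxidizer).
Gauge pressure at 20 °C 378.1 kPa meets the Category CG criterion (Compressed Gas), so the aerosol duster is Category CG.
Category OX and Category CG may not share an outer package.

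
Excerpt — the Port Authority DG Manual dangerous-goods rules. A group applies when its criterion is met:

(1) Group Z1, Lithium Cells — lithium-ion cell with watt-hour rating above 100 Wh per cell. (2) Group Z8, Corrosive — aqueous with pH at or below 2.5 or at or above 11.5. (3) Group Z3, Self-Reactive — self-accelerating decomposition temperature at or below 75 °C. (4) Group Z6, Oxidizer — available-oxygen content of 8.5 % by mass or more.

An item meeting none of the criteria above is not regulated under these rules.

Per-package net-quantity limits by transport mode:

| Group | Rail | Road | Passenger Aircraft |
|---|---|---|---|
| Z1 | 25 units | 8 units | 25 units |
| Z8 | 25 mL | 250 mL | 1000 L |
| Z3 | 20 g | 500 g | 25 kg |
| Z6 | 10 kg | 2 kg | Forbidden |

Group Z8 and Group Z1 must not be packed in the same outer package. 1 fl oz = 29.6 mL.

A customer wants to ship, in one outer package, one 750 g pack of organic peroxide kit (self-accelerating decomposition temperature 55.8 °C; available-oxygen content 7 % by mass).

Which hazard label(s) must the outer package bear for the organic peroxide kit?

Group Z3

Self-accelerating decomposition temperature 55.8 °C meets the Group Z3 criterion (Self-Reactive), so the organic peroxide kit is Group Z3.
Only the Group Z3 label is required.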